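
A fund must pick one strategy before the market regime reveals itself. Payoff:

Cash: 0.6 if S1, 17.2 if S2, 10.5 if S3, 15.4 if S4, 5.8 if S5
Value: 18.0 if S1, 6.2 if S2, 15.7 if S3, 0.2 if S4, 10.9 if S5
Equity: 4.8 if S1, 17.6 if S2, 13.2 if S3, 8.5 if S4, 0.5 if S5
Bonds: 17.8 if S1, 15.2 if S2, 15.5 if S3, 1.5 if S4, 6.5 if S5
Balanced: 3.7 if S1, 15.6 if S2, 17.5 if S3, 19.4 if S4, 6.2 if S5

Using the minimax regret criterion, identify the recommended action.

Equity

Column bests: S1=18.0, S2=17.6, S3=17.5, S4=19.4, S5=10.9.
Cash regrets: 17.4, 0.4, 7.0, 4.0, 5.1 → max 17.4
Value regrets: 0.0, 11.4, 1.8, 19.2, 0.0 → max 19.2
Equity regrets: 13.2, 0.0, 4.3, 10.9, 10.4 → max 13.2
Bonds regrets: 0.2, 2.4, 2.0, 17.9, 4.4 → max 17.9
Balanced regrets: 14.3, 2.0, 0.0, 0.0, 4.7 → max 14.3
Smallest max regret = 13.2 → Equity.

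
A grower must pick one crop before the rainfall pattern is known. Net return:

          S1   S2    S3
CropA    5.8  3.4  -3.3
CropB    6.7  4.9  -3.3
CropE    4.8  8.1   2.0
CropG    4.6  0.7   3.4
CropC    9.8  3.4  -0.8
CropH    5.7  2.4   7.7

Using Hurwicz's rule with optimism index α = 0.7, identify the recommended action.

CropC

CropA: 0.7·5.8 + 0.3·(-3.3) = 3.07
CropB: 0.7·6.7 + 0.3·(-3.3) = 3.7
CropE: 0.7·8.1 + 0.3·2.0 = 6.27
CropG: 0.7·4.6 + 0.3·0.7 = 3.43
CropC: 0.7·9.8 + 0.3·(-0.8) = 6.62
CropH: 0.7·7.7 + 0.3·2.4 = 6.11
Highest Hurwicz score = 6.62 → CropC.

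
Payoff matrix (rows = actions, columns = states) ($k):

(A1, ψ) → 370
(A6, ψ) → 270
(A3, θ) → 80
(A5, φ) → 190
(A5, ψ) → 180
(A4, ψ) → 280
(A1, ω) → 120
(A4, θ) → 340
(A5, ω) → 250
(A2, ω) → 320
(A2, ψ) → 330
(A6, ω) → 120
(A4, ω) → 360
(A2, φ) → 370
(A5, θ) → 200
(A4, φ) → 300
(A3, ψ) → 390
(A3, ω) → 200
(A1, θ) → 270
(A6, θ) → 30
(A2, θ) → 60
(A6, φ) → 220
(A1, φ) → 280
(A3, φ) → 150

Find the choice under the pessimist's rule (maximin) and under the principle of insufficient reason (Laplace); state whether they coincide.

maximin → A4; laplace → A4 (agree)

Row minima: A1=120, A2=60, A3=80, A4=280, A5=180, A6=30
Best worst-case = 280 → A4.
Row averages: A1=260, A2=270, A3=205, A4=320, A5=205, A6=160
Highest average = 320 → A4.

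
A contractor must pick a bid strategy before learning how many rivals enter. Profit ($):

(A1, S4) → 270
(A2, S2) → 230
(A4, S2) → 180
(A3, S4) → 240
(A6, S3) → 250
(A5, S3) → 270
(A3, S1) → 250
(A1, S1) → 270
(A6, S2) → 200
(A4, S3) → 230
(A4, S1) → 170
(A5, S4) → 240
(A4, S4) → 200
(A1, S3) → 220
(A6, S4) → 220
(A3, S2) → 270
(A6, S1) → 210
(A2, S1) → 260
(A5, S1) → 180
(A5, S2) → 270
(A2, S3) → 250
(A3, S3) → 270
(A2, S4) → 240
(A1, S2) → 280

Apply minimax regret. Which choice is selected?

Column bests: S1=270, S2=280, S3=270, S4=270.
A1 regrets: 0, 0, 50, 0 → max 50
A2 regrets: 10, 50, 20, 30 → max 50
A3 regrets: 20, 10, 0, 30 → max 30
A4 regrets: 100, 100, 40, 70 → max 100
A5 regrets: 90, 10, 0, 30 → max 90
A6 regrets: 60, 80, 20, 50 → max 80
Smallest max regret = 30 → A3.

A3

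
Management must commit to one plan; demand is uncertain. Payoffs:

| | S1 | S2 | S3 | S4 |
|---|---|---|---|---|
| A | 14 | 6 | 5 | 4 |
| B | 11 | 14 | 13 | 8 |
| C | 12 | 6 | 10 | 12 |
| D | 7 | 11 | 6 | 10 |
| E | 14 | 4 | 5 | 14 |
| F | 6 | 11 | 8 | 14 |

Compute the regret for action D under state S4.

Best payoff under S4 is 14.
Regret = 14 − 10 = 4.

4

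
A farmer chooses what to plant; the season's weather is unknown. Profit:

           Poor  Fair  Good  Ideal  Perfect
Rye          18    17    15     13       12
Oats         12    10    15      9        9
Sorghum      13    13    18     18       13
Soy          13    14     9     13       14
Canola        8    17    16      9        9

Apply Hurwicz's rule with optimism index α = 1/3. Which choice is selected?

Rye: 1/3·18 + 2/3·12 = 14
Oats: 1/3·15 + 2/3·9 = 11
Sorghum: 1/3·18 + 2/3·13 = 44/3
Soy: 1/3·14 + 2/3·9 = 32/3
Canola: 1/3·17 + 2/3·8 = 11
Highest Hurwicz score = 44/3 → Sorghum.

Sorghum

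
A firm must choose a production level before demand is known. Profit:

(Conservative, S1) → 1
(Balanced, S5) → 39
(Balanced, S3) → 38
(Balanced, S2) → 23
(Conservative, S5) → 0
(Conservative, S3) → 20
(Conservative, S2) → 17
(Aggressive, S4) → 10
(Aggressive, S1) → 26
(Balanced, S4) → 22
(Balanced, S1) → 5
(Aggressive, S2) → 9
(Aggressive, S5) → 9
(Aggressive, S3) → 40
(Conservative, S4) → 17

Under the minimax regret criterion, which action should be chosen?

Column bests: S1=26, S2=23, S3=40, S4=22, S5=39.
Conservative regrets: 25, 6, 20, 5, 39 → max 39
Balanced regrets: 21, 0, 2, 0, 0 → max 21
Aggressive regrets: 0, 14, 0, 12, 30 → max 30
Smallest max regret = 21 → Balanced.

Balanced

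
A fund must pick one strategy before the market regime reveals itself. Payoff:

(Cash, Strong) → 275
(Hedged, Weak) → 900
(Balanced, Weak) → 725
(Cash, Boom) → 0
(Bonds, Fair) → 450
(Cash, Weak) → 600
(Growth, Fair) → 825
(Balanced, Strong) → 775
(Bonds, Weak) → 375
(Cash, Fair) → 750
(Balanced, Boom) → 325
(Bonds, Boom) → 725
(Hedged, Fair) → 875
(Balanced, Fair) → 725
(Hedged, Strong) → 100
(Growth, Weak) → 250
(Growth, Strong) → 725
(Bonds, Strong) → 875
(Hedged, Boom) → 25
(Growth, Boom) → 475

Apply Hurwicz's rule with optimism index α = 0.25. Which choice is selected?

Bonds: 0.25·875 + 0.75·375 = 500
Growth: 0.25·825 + 0.75·250 = 393.75
Cash: 0.25·750 + 0.75·0 = 187.5
Hedged: 0.25·900 + 0.75·25 = 243.75
Balanced: 0.25·775 + 0.75·325 = 437.5
Highest Hurwicz score = 500 → Bonds.

Bonds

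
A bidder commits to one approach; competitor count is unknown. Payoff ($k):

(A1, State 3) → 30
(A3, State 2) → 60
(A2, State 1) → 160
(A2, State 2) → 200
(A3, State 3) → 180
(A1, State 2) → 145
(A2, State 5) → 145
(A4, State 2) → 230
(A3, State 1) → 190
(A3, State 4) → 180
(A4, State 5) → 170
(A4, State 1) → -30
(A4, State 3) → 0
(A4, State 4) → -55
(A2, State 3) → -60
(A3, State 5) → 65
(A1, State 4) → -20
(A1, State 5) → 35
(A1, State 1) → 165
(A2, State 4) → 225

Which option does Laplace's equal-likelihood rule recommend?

Row averages: A1=71, A2=134, A3=135, A4=63
Highest average = 135 → A3.

A3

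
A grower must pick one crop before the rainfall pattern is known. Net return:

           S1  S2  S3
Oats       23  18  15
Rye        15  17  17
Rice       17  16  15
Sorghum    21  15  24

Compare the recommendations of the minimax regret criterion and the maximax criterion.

minimax regret → Sorghum; maximax → Sorghum (agree)

Column bests: S1=23, S2=18, S3=24.
Oats regrets: 0, 0, 9 → max 9
Rye regrets: 8, 1, 7 → max 8
Rice regrets: 6, 2, 9 → max 9
Sorghum regrets: 2, 3, 0 → max 3
Smallest max regret = 3 → Sorghum.
Row maxima: Oats=23, Rye=17, Rice=17, Sorghum=24
Best best-case = 24 → Sorghum.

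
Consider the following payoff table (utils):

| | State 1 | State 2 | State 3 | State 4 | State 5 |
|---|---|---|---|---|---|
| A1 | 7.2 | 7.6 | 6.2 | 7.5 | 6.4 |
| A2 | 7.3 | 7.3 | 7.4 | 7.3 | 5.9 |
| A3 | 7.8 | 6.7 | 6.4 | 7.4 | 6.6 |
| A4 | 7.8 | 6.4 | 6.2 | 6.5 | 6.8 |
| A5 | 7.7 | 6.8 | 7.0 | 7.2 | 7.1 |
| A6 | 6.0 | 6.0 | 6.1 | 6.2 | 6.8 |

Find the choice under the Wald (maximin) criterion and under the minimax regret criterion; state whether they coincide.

Row minima: A1=6.2, A2=5.9, A3=6.4, A4=6.2, A5=6.8, A6=6.0
Best worst-case = 6.8 → A5.
Column bests: State 1=7.8, State 2=7.6, State 3=7.4, State 4=7.5, State 5=7.1.
A1 regrets: 0.6, 0.0, 1.2, 0.0, 0.7 → max 1.2
A2 regrets: 0.5, 0.3, 0.0, 0.2, 1.2 → max 1.2
A3 regrets: 0.0, 0.9, 1.0, 0.1, 0.5 → max 1.0
A4 regrets: 0.0, 1.2, 1.2, 1.0, 0.3 → max 1.2
A5 regrets: 0.1, 0.8, 0.4, 0.3, 0.0 → max 0.8
A6 regrets: 1.8, 1.6, 1.3, 1.3, 0.3 → max 1.8
Smallest max regret = 0.8 → A5.

maximin → A5; minimax regret → A5 (agree)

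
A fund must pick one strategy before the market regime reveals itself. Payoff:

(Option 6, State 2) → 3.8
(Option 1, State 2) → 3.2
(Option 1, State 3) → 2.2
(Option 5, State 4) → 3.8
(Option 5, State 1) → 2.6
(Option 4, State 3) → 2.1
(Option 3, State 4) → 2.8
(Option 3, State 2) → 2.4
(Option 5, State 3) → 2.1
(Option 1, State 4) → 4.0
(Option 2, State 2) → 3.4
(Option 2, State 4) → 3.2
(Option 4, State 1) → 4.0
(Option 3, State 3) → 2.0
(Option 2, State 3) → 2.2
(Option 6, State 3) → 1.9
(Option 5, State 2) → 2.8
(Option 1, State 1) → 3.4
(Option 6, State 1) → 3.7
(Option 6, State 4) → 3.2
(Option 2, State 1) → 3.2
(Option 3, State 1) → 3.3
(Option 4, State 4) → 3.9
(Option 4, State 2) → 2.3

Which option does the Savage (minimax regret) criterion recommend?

Option 1

Column bests: State 1=4.0, State 2=3.8, State 3=2.2, State 4=4.0.
Option 1 regrets: 0.6, 0.6, 0.0, 0.0 → max 0.6
Option 2 regrets: 0.8, 0.4, 0.0, 0.8 → max 0.8
Option 3 regrets: 0.7, 1.4, 0.2, 1.2 → max 1.4
Option 4 regrets: 0.0, 1.5, 0.1, 0.1 → max 1.5
Option 5 regrets: 1.4, 1.0, 0.1, 0.2 → max 1.4
Option 6 regrets: 0.3, 0.0, 0.3, 0.8 → max 0.8
Smallest max regret = 0.6 → Option 1.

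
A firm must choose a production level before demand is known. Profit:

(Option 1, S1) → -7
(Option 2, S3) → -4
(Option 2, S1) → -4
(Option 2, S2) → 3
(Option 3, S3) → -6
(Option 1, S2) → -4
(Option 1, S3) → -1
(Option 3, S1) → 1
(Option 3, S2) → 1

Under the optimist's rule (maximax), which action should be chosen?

Option 2

Row maxima: Option 1=-1, Option 2=3, Option 3=1
Best best-case = 3 → Option 2.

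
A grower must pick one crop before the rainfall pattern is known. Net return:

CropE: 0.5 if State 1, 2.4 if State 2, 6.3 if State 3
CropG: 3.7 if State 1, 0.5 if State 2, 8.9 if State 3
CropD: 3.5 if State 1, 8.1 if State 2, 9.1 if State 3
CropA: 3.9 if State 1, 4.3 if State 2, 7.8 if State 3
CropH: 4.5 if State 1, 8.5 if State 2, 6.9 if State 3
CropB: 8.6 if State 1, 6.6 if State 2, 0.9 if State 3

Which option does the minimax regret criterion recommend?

CropH

Column bests: State 1=8.6, State 2=8.5, State 3=9.1.
CropE regrets: 8.1, 6.1, 2.8 → max 8.1
CropG regrets: 4.9, 8.0, 0.2 → max 8.0
CropD regrets: 5.1, 0.4, 0.0 → max 5.1
CropA regrets: 4.7, 4.2, 1.3 → max 4.7
CropH regrets: 4.1, 0.0, 2.2 → max 4.1
CropB regrets: 0.0, 1.9, 8.2 → max 8.2
Smallest max regret = 4.1 → CropH.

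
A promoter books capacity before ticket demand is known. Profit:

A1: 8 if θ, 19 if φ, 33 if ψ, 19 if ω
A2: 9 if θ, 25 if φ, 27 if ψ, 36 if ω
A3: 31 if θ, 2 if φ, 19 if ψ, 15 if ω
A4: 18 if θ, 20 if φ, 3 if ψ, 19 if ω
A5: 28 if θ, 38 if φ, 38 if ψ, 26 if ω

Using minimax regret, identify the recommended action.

A5

Column bests: θ=31, φ=38, ψ=38, ω=36.
A1 regrets: 23, 19, 5, 17 → max 23
A2 regrets: 22, 13, 11, 0 → max 22
A3 regrets: 0, 36, 19, 21 → max 36
A4 regrets: 13, 18, 35, 17 → max 35
A5 regrets: 3, 0, 0, 10 → max 10
Smallest max regret = 10 → A5.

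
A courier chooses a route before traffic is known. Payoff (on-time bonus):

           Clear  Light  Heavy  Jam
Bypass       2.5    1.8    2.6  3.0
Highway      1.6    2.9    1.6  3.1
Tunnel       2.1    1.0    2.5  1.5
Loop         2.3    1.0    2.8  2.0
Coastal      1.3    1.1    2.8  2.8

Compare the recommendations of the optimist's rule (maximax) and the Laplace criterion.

maximax → Highway; laplace → Bypass (disagree)

Row maxima: Bypass=3.0, Highway=3.1, Tunnel=2.5, Loop=2.8, Coastal=2.8
Best best-case = 3.1 → Highway.
Row averages: Bypass=2.475, Highway=2.3, Tunnel=1.775, Loop=2.025, Coastal=2
Highest average = 2.475 → Bypass.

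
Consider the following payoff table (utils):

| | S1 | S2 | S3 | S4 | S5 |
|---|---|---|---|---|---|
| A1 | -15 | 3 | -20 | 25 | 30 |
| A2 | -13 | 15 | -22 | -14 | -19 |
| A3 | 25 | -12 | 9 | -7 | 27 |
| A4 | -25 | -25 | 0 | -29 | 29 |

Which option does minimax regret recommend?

Column bests: S1=25, S2=15, S3=9, S4=25, S5=30.
A1 regrets: 40, 12, 29, 0, 0 → max 40
A2 regrets: 38, 0, 31, 39, 49 → max 49
A3 regrets: 0, 27, 0, 32, 3 → max 32
A4 regrets: 50, 40, 9, 54, 1 → max 54
Smallest max regret = 32 → A3.

A3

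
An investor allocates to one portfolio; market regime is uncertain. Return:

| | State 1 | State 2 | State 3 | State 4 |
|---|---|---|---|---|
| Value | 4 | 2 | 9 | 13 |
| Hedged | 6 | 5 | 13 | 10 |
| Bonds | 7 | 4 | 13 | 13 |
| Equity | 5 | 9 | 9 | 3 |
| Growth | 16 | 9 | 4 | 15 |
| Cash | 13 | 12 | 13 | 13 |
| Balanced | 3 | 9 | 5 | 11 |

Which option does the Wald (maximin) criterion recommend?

Cash

Row minima: Value=2, Hedged=5, Bonds=4, Equity=3, Growth=4, Cash=12, Balanced=3
Best worst-case = 12 → Cash.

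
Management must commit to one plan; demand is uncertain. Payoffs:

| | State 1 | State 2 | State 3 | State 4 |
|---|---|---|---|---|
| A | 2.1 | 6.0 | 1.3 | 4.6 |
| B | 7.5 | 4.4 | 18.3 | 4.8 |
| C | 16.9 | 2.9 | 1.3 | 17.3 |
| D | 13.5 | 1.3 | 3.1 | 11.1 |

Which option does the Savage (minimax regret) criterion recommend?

B

Column bests: State 1=16.9, State 2=6.0, State 3=18.3, State 4=17.3.
A regrets: 14.8, 0.0, 17.0, 12.7 → max 17.0
B regrets: 9.4, 1.6, 0.0, 12.5 → max 12.5
C regrets: 0.0, 3.1, 17.0, 0.0 → max 17.0
D regrets: 3.4, 4.7, 15.2, 6.2 → max 15.2
Smallest max regret = 12.5 → B.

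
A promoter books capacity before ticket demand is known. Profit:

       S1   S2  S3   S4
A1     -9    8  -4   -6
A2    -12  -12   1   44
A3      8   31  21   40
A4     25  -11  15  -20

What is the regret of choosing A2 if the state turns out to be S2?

Best payoff under S2 is 31.
Regret = 31 − (-12) = 43.

43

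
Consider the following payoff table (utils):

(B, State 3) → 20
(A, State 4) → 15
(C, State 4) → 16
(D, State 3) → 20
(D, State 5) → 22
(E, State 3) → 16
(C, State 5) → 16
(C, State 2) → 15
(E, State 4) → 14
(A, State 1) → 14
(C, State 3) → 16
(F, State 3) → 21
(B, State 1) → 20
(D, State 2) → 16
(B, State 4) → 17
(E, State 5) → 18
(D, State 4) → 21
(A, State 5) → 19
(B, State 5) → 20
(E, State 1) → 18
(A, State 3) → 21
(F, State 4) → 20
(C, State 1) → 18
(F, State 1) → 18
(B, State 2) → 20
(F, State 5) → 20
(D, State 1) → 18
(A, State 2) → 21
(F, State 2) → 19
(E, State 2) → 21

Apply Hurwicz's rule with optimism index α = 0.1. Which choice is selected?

A: 0.1·21 + 0.9·14 = 14.7
B: 0.1·20 + 0.9·17 = 17.3
C: 0.1·18 + 0.9·15 = 15.3
D: 0.1·22 + 0.9·16 = 16.6
E: 0.1·21 + 0.9·14 = 14.7
F: 0.1·21 + 0.9·18 = 18.3
Highest Hurwicz score = 18.3 → F.

F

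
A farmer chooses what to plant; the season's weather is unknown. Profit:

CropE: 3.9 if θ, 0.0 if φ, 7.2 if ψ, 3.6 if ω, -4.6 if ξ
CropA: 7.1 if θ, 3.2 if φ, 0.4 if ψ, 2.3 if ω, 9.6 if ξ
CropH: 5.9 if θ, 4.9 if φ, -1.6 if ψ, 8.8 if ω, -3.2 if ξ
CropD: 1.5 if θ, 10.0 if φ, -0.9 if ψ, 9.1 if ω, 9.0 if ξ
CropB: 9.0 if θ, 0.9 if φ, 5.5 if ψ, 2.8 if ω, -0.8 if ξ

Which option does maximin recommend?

CropA

Row minima: CropE=-4.6, CropA=0.4, CropH=-3.2, CropD=-0.9, CropB=-0.8
Best worst-case = 0.4 → CropA.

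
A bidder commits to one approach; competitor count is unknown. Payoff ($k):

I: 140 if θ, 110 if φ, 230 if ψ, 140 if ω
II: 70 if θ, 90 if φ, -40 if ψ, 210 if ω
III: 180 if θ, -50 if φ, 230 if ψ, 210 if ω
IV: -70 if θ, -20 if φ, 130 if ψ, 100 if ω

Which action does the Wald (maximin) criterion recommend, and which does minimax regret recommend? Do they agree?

Row minima: I=110, II=-40, III=-50, IV=-70
Best worst-case = 110 → I.
Column bests: θ=180, φ=110, ψ=230, ω=210.
I regrets: 40, 0, 0, 70 → max 70
II regrets: 110, 20, 270, 0 → max 270
III regrets: 0, 160, 0, 0 → max 160
IV regrets: 250, 130, 100, 110 → max 250
Smallest max regret = 70 → I.

maximin → I; minimax regret → I (agree)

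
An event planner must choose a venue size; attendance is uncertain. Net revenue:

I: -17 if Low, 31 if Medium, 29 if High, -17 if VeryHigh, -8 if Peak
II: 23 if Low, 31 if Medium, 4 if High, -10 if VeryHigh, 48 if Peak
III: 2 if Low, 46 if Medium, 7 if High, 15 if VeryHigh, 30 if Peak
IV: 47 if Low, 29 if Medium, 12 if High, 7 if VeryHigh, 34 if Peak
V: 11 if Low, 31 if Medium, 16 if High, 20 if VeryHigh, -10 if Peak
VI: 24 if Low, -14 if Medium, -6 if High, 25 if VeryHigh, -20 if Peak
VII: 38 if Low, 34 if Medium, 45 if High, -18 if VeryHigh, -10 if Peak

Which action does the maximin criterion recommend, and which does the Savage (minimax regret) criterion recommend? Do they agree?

maximin → IV; minimax regret → IV (agree)

Row minima: I=-17, II=-10, III=2, IV=7, V=-10, VI=-20, VII=-18
Best worst-case = 7 → IV.
Column bests: Low=47, Medium=46, High=45, VeryHigh=25, Peak=48.
I regrets: 64, 15, 16, 42, 56 → max 64
II regrets: 24, 15, 41, 35, 0 → max 41
III regrets: 45, 0, 38, 10, 18 → max 45
IV regrets: 0, 17, 33, 18, 14 → max 33
V regrets: 36, 15, 29, 5, 58 → max 58
VI regrets: 23, 60, 51, 0, 68 → max 68
VII regrets: 9, 12, 0, 43, 58 → max 58
Smallest max regret = 33 → IV.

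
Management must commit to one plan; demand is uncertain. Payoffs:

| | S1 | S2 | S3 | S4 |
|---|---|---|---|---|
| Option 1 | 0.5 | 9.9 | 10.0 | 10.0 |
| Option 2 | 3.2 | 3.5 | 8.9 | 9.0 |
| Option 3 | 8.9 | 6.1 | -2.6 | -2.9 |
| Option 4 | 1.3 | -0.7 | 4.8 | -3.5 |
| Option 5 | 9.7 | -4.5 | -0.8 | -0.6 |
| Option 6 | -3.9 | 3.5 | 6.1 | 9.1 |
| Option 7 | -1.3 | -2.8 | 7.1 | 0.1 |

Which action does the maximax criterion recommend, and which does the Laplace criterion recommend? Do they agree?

Row maxima: Option 1=10.0, Option 2=9.0, Option 3=8.9, Option 4=4.8, Option 5=9.7, Option 6=9.1, Option 7=7.1
Best best-case = 10.0 → Option 1.
Row averages: Option 1=7.6, Option 2=6.15, Option 3=2.375, Option 4=0.475, Option 5=0.95, Option 6=3.7, Option 7=0.775
Highest average = 7.6 → Option 1.

maximax → Option 1; laplace → Option 1 (agree)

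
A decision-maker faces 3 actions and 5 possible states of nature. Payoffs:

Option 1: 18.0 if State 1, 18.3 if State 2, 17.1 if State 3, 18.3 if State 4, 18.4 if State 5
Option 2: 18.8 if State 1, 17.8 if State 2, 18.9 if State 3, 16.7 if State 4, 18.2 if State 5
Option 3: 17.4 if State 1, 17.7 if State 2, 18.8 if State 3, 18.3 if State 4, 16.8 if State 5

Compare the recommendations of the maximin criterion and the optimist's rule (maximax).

Row minima: Option 1=17.1, Option 2=16.7, Option 3=16.8
Best worst-case = 17.1 → Option 1.
Row maxima: Option 1=18.4, Option 2=18.9, Option 3=18.8
Best best-case = 18.9 → Option 2.

maximin → Option 1; maximax → Option 2 (disagree)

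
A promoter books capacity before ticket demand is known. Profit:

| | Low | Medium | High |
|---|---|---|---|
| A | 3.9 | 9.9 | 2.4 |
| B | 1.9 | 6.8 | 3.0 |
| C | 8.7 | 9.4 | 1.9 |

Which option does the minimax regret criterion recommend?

Column bests: Low=8.7, Medium=9.9, High=3.0.
A regrets: 4.8, 0.0, 0.6 → max 4.8
B regrets: 6.8, 3.1, 0.0 → max 6.8
C regrets: 0.0, 0.5, 1.1 → max 1.1
Smallest max regret = 1.1 → C.

C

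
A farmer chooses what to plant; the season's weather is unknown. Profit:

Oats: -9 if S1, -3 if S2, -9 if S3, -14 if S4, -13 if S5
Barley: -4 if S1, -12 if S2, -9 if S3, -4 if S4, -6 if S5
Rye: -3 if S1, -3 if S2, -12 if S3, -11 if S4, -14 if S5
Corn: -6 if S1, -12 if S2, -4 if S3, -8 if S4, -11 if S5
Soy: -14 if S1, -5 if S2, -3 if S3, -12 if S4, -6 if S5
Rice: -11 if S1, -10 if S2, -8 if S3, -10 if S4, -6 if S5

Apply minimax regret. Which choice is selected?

Rice

Column bests: S1=-3, S2=-3, S3=-3, S4=-4, S5=-6.
Oats regrets: 6, 0, 6, 10, 7 → max 10
Barley regrets: 1, 9, 6, 0, 0 → max 9
Rye regrets: 0, 0, 9, 7, 8 → max 9
Corn regrets: 3, 9, 1, 4, 5 → max 9
Soy regrets: 11, 2, 0, 8, 0 → max 11
Rice regrets: 8, 7, 5, 6, 0 → max 8
Smallest max regret = 8 → Rice.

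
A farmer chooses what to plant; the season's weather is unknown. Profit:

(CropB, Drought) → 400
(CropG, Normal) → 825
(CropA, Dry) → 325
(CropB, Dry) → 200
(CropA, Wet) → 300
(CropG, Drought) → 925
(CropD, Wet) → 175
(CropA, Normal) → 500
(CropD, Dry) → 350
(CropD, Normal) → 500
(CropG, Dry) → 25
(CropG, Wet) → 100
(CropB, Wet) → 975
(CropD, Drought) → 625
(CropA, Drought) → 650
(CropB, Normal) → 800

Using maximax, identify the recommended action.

CropB

Row maxima: CropB=975, CropG=925, CropD=625, CropA=650
Best best-case = 975 → CropB.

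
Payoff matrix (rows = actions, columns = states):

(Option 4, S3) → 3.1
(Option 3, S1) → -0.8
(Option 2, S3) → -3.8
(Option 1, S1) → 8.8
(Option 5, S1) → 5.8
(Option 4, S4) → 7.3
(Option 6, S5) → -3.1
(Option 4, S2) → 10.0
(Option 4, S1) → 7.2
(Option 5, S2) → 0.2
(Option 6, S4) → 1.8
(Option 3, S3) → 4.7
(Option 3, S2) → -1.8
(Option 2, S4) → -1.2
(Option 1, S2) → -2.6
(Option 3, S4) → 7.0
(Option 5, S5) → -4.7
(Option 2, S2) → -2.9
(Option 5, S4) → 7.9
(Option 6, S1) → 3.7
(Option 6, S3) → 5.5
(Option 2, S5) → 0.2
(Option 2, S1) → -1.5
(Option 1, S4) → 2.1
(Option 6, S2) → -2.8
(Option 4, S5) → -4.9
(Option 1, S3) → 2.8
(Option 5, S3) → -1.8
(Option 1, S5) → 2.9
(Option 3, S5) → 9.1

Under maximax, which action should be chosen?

Row maxima: Option 1=8.8, Option 2=0.2, Option 3=9.1, Option 4=10.0, Option 5=7.9, Option 6=5.5
Best best-case = 10.0 → Option 4.

Option 4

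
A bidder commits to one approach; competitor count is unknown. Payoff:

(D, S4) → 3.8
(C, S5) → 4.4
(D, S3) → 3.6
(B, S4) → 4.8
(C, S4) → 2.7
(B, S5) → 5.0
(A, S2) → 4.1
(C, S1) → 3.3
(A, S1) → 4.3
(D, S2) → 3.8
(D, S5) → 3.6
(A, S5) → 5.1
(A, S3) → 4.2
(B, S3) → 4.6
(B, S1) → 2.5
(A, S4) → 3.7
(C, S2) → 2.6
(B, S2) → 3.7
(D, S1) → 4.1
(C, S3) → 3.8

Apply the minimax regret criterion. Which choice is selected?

A

Column bests: S1=4.3, S2=4.1, S3=4.6, S4=4.8, S5=5.1.
A regrets: 0.0, 0.0, 0.4, 1.1, 0.0 → max 1.1
B regrets: 1.8, 0.4, 0.0, 0.0, 0.1 → max 1.8
C regrets: 1.0, 1.5, 0.8, 2.1, 0.7 → max 2.1
D regrets: 0.2, 0.3, 1.0, 1.0, 1.5 → max 1.5
Smallest max regret = 1.1 → A.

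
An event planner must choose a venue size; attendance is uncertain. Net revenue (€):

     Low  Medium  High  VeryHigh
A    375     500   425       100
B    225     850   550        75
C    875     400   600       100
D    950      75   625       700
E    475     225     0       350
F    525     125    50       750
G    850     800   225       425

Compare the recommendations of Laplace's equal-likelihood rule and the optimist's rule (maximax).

Row averages: A=350, B=425, C=493.75, D=587.5, E=262.5, F=362.5, G=575
Highest average = 587.5 → D.
Row maxima: A=500, B=850, C=875, D=950, E=475, F=750, G=850
Best best-case = 950 → D.

laplace → D; maximax → D (agree)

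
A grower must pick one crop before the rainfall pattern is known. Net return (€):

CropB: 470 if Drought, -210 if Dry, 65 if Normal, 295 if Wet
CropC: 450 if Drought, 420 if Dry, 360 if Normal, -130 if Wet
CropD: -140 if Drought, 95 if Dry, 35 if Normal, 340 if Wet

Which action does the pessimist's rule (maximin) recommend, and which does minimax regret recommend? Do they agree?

Row minima: CropB=-210, CropC=-130, CropD=-140
Best worst-case = -130 → CropC.
Column bests: Drought=470, Dry=420, Normal=360, Wet=340.
CropB regrets: 0, 630, 295, 45 → max 630
CropC regrets: 20, 0, 0, 470 → max 470
CropD regrets: 610, 325, 325, 0 → max 610
Smallest max regret = 470 → CropC.

maximin → CropC; minimax regret → CropC (agree)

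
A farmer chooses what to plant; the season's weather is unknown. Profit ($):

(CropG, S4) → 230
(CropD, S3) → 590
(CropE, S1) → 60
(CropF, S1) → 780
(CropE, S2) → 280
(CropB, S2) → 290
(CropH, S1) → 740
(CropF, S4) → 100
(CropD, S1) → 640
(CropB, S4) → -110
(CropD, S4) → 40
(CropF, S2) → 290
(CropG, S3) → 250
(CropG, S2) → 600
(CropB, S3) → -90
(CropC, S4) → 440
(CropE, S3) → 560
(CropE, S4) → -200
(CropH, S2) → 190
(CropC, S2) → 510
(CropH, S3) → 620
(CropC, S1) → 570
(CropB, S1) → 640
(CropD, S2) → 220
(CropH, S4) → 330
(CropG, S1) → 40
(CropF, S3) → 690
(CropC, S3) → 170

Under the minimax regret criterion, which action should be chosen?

CropF

Column bests: S1=780, S2=600, S3=690, S4=440.
CropG regrets: 740, 0, 440, 210 → max 740
CropH regrets: 40, 410, 70, 110 → max 410
CropE regrets: 720, 320, 130, 640 → max 720
CropD regrets: 140, 380, 100, 400 → max 400
CropB regrets: 140, 310, 780, 550 → max 780
CropF regrets: 0, 310, 0, 340 → max 340
CropC regrets: 210, 90, 520, 0 → max 520
Smallest max regret = 340 → CropF.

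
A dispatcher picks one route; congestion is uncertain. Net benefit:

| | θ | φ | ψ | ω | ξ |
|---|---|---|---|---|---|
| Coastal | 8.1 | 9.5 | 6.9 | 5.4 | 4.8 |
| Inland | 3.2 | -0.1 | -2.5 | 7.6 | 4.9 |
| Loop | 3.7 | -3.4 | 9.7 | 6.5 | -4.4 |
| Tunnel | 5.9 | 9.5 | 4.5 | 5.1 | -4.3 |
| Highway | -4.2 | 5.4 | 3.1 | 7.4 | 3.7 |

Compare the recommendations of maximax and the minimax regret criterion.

Row maxima: Coastal=9.5, Inland=7.6, Loop=9.7, Tunnel=9.5, Highway=7.4
Best best-case = 9.7 → Loop.
Column bests: θ=8.1, φ=9.5, ψ=9.7, ω=7.6, ξ=4.9.
Coastal regrets: 0.0, 0.0, 2.8, 2.2, 0.1 → max 2.8
Inland regrets: 4.9, 9.6, 12.2, 0.0, 0.0 → max 12.2
Loop regrets: 4.4, 12.9, 0.0, 1.1, 9.3 → max 12.9
Tunnel regrets: 2.2, 0.0, 5.2, 2.5, 9.2 → max 9.2
Highway regrets: 12.3, 4.1, 6.6, 0.2, 1.2 → max 12.3
Smallest max regret = 2.8 → Coastal.

maximax → Loop; minimax regret → Coastal (disagree)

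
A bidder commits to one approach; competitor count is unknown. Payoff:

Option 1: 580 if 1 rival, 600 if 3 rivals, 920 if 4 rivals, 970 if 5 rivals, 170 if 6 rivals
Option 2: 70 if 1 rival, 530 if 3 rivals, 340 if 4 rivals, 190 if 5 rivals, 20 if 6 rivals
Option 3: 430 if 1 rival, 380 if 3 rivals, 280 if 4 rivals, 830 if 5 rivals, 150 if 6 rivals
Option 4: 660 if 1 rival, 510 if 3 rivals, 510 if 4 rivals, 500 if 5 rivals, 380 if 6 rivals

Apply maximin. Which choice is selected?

Row minima: Option 1=170, Option 2=20, Option 3=150, Option 4=380
Best worst-case = 380 → Option 4.

Option 4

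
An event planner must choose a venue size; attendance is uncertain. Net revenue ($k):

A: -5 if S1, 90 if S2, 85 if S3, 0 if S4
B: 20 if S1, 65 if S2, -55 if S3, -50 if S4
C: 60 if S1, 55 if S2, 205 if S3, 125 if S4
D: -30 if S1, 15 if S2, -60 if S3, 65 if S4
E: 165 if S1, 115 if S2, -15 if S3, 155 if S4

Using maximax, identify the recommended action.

C

Row maxima: A=90, B=65, C=205, D=65, E=165
Best best-case = 205 → C.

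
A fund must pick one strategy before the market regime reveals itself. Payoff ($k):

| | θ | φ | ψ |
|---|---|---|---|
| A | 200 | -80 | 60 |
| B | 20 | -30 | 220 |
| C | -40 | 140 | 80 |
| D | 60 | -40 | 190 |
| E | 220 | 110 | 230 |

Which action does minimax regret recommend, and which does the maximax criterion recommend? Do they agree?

Column bests: θ=220, φ=140, ψ=230.
A regrets: 20, 220, 170 → max 220
B regrets: 200, 170, 10 → max 200
C regrets: 260, 0, 150 → max 260
D regrets: 160, 180, 40 → max 180
E regrets: 0, 30, 0 → max 30
Smallest max regret = 30 → E.
Row maxima: A=200, B=220, C=140, D=190, E=230
Best best-case = 230 → E.

minimax regret → E; maximax → E (agree)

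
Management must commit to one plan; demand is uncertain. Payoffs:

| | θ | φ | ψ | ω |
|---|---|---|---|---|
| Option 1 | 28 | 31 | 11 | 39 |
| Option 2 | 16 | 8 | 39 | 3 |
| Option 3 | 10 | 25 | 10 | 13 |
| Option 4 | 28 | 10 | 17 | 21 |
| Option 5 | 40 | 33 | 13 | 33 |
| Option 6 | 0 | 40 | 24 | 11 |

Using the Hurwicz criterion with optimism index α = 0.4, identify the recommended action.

Option 5

Option 1: 0.4·39 + 0.6·11 = 22.2
Option 2: 0.4·39 + 0.6·3 = 17.4
Option 3: 0.4·25 + 0.6·10 = 16
Option 4: 0.4·28 + 0.6·10 = 17.2
Option 5: 0.4·40 + 0.6·13 = 23.8
Option 6: 0.4·40 + 0.6·0 = 16
Highest Hurwicz score = 23.8 → Option 5.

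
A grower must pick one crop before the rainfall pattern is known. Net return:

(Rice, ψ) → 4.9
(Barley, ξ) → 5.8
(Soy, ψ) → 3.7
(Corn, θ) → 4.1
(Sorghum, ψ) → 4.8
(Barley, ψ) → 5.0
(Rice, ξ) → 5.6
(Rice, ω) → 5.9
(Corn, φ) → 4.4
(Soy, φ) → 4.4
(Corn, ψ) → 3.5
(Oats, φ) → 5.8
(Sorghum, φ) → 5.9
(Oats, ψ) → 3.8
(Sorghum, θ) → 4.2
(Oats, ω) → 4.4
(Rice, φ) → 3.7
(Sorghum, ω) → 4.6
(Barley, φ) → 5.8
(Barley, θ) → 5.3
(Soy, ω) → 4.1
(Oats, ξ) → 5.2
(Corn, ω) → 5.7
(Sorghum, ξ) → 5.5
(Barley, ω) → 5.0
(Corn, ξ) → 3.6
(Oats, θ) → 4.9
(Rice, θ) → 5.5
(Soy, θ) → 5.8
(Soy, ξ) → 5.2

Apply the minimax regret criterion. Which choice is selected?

Barley

Column bests: θ=5.8, φ=5.9, ψ=5.0, ω=5.9, ξ=5.8.
Soy regrets: 0.0, 1.5, 1.3, 1.8, 0.6 → max 1.8
Rice regrets: 0.3, 2.2, 0.1, 0.0, 0.2 → max 2.2
Sorghum regrets: 1.6, 0.0, 0.2, 1.3, 0.3 → max 1.6
Corn regrets: 1.7, 1.5, 1.5, 0.2, 2.2 → max 2.2
Oats regrets: 0.9, 0.1, 1.2, 1.5, 0.6 → max 1.5
Barley regrets: 0.5, 0.1, 0.0, 0.9, 0.0 → max 0.9
Smallest max regret = 0.9 → Barley.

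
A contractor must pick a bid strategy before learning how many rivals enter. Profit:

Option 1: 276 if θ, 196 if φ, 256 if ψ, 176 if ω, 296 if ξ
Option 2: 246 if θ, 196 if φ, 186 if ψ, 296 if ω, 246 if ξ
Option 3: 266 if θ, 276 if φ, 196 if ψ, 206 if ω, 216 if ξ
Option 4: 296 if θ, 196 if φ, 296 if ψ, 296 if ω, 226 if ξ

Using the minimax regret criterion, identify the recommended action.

Option 4

Column bests: θ=296, φ=276, ψ=296, ω=296, ξ=296.
Option 1 regrets: 20, 80, 40, 120, 0 → max 120
Option 2 regrets: 50, 80, 110, 0, 50 → max 110
Option 3 regrets: 30, 0, 100, 90, 80 → max 100
Option 4 regrets: 0, 80, 0, 0, 70 → max 80
Smallest max regret = 80 → Option 4.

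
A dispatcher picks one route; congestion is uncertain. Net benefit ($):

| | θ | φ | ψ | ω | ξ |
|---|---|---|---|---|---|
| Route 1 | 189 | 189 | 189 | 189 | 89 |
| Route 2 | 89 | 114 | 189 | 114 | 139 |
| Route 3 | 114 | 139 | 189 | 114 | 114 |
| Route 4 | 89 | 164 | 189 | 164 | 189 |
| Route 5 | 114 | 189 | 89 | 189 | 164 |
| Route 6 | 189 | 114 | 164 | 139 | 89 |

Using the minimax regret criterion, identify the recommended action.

Column bests: θ=189, φ=189, ψ=189, ω=189, ξ=189.
Route 1 regrets: 0, 0, 0, 0, 100 → max 100
Route 2 regrets: 100, 75, 0, 75, 50 → max 100
Route 3 regrets: 75, 50, 0, 75, 75 → max 75
Route 4 regrets: 100, 25, 0, 25, 0 → max 100
Route 5 regrets: 75, 0, 100, 0, 25 → max 100
Route 6 regrets: 0, 75, 25, 50, 100 → max 100
Smallest max regret = 75 → Route 3.

Route 3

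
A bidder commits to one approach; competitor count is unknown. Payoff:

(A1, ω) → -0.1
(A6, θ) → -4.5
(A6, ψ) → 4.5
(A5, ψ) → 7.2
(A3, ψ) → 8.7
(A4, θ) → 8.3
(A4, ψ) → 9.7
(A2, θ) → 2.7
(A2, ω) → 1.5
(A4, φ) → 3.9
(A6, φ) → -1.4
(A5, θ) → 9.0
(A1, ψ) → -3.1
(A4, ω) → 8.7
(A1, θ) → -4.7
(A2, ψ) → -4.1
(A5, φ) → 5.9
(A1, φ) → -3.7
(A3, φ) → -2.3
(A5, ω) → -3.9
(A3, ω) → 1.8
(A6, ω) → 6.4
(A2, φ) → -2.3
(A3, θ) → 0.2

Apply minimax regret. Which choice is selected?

A4

Column bests: θ=9.0, φ=5.9, ψ=9.7, ω=8.7.
A1 regrets: 13.7, 9.6, 12.8, 8.8 → max 13.7
A2 regrets: 6.3, 8.2, 13.8, 7.2 → max 13.8
A3 regrets: 8.8, 8.2, 1.0, 6.9 → max 8.8
A4 regrets: 0.7, 2.0, 0.0, 0.0 → max 2.0
A5 regrets: 0.0, 0.0, 2.5, 12.6 → max 12.6
A6 regrets: 13.5, 7.3, 5.2, 2.3 → max 13.5
Smallest max regret = 2.0 → A4.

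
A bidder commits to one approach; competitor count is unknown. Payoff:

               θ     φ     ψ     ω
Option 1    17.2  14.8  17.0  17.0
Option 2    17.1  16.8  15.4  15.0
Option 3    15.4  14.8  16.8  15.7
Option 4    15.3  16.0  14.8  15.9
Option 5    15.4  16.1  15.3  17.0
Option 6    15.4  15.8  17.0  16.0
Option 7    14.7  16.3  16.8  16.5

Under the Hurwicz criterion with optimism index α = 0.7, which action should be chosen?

Option 6

Option 1: 0.7·17.2 + 0.3·14.8 = 16.48
Option 2: 0.7·17.1 + 0.3·15.0 = 16.47
Option 3: 0.7·16.8 + 0.3·14.8 = 16.2
Option 4: 0.7·16.0 + 0.3·14.8 = 15.64
Option 5: 0.7·17.0 + 0.3·15.3 = 16.49
Option 6: 0.7·17.0 + 0.3·15.4 = 16.52
Option 7: 0.7·16.8 + 0.3·14.7 = 16.17
Highest Hurwicz score = 16.52 → Option 6.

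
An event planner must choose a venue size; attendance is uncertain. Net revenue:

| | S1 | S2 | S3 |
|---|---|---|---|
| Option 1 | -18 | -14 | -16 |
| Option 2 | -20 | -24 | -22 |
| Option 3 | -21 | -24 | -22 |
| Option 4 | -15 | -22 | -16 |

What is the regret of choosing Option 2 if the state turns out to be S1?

Best payoff under S1 is -15.
Regret = -15 − (-20) = 5.

5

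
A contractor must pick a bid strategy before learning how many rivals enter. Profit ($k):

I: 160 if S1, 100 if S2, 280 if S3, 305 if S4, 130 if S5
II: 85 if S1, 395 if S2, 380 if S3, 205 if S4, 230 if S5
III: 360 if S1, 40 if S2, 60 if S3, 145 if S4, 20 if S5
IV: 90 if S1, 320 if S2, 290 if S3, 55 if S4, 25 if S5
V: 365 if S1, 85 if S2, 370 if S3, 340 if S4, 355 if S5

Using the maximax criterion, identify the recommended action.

II

Row maxima: I=305, II=395, III=360, IV=320, V=370
Best best-case = 395 → II.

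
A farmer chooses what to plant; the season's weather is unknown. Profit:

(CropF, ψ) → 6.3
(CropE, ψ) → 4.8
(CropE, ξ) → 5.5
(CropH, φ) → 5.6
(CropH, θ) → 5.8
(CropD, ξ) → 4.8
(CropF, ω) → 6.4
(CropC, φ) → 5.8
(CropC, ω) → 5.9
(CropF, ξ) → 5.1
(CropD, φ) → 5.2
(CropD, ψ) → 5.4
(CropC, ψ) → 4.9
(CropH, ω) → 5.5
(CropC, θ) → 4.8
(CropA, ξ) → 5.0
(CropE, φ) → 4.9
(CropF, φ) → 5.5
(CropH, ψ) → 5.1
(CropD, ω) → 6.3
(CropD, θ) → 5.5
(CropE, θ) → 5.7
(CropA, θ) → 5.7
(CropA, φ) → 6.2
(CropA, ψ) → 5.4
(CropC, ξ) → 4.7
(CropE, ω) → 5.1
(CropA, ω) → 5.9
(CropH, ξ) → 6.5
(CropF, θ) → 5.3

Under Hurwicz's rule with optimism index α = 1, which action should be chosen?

CropF: 1·6.4 + 0·5.1 = 6.4
CropE: 1·5.7 + 0·4.8 = 5.7
CropC: 1·5.9 + 0·4.7 = 5.9
CropA: 1·6.2 + 0·5.0 = 6.2
CropH: 1·6.5 + 0·5.1 = 6.5
CropD: 1·6.3 + 0·4.8 = 6.3
Highest Hurwicz score = 6.5 → CropH.

CropH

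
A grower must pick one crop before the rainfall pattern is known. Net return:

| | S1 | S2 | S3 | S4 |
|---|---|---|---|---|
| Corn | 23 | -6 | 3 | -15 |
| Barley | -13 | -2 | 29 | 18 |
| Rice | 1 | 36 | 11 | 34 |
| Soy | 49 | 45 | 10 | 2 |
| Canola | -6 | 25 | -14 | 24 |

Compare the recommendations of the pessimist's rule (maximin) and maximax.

maximin → Soy; maximax → Soy (agree)

Row minima: Corn=-15, Barley=-13, Rice=1, Soy=2, Canola=-14
Best worst-case = 2 → Soy.
Row maxima: Corn=23, Barley=29, Rice=36, Soy=49, Canola=25
Best best-case = 49 → Soy.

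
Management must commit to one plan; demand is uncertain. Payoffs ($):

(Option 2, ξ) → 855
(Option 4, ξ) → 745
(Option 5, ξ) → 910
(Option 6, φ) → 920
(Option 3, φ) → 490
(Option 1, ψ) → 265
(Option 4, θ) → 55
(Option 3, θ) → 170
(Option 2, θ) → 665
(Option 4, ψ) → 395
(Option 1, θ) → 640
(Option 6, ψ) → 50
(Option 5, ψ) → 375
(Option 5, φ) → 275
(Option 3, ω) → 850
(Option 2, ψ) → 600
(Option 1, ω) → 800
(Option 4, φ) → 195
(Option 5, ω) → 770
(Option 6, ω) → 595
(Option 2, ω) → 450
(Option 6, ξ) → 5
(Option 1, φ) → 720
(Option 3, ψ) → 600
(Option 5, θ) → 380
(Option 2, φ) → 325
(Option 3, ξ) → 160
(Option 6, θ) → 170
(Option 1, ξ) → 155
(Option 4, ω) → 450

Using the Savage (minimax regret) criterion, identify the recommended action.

Column bests: θ=665, φ=920, ψ=600, ω=850, ξ=910.
Option 1 regrets: 25, 200, 335, 50, 755 → max 755
Option 2 regrets: 0, 595, 0, 400, 55 → max 595
Option 3 regrets: 495, 430, 0, 0, 750 → max 750
Option 4 regrets: 610, 725, 205, 400, 165 → max 725
Option 5 regrets: 285, 645, 225, 80, 0 → max 645
Option 6 regrets: 495, 0, 550, 255, 905 → max 905
Smallest max regret = 595 → Option 2.

Option 2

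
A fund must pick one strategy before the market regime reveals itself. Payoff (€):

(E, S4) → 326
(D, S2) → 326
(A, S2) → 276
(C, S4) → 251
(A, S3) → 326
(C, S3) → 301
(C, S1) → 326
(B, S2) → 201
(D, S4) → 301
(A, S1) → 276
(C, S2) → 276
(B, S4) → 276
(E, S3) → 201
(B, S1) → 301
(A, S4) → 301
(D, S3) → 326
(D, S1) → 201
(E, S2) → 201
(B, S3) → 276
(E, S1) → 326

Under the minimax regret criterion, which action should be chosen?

A

Column bests: S1=326, S2=326, S3=326, S4=326.
A regrets: 50, 50, 0, 25 → max 50
B regrets: 25, 125, 50, 50 → max 125
C regrets: 0, 50, 25, 75 → max 75
D regrets: 125, 0, 0, 25 → max 125
E regrets: 0, 125, 125, 0 → max 125
Smallest max regret = 50 → A.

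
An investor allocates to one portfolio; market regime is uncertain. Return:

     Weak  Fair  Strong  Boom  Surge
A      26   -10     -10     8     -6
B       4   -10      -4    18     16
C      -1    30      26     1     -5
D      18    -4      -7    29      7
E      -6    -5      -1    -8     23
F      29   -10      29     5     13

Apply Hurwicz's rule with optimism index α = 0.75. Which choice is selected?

C

A: 0.75·26 + 0.25·(-10) = 17
B: 0.75·18 + 0.25·(-10) = 11
C: 0.75·30 + 0.25·(-5) = 21.25
D: 0.75·29 + 0.25·(-7) = 20
E: 0.75·23 + 0.25·(-8) = 15.25
F: 0.75·29 + 0.25·(-10) = 19.25
Highest Hurwicz score = 21.25 → C.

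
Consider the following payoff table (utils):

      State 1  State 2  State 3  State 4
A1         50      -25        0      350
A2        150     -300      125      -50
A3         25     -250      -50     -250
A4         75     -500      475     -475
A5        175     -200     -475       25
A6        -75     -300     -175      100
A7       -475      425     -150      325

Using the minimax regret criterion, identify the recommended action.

A1

Column bests: State 1=175, State 2=425, State 3=475, State 4=350.
A1 regrets: 125, 450, 475, 0 → max 475
A2 regrets: 25, 725, 350, 400 → max 725
A3 regrets: 150, 675, 525, 600 → max 675
A4 regrets: 100, 925, 0, 825 → max 925
A5 regrets: 0, 625, 950, 325 → max 950
A6 regrets: 250, 725, 650, 250 → max 725
A7 regrets: 650, 0, 625, 25 → max 650
Smallest max regret = 475 → A1.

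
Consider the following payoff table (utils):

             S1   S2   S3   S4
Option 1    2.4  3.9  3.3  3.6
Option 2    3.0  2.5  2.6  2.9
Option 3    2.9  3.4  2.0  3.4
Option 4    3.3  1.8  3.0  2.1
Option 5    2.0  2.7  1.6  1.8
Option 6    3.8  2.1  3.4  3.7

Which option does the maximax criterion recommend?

Option 1

Row maxima: Option 1=3.9, Option 2=3.0, Option 3=3.4, Option 4=3.3, Option 5=2.7, Option 6=3.8
Best best-case = 3.9 → Option 1.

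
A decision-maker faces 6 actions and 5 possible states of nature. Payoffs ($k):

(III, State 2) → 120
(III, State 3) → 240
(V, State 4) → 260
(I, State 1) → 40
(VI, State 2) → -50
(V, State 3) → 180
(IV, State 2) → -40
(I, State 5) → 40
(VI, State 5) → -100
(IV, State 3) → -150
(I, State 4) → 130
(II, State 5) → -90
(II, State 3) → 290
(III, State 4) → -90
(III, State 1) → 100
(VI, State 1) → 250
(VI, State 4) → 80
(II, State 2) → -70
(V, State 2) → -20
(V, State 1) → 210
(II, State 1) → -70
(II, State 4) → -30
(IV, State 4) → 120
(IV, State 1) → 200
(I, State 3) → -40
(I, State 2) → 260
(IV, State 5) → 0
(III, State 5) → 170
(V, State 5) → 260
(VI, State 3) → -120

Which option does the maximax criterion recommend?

Row maxima: I=260, II=290, III=240, IV=200, V=260, VI=250
Best best-case = 290 → II.

II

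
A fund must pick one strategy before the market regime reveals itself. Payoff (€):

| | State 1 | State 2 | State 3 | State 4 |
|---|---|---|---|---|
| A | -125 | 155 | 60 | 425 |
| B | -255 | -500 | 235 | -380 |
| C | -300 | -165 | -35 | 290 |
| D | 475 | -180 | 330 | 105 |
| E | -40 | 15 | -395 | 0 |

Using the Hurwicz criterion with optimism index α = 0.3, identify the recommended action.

A

A: 0.3·425 + 0.7·(-125) = 40
B: 0.3·235 + 0.7·(-500) = -279.5
C: 0.3·290 + 0.7·(-300) = -123
D: 0.3·475 + 0.7·(-180) = 16.5
E: 0.3·15 + 0.7·(-395) = -272
Highest Hurwicz score = 40 → A.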